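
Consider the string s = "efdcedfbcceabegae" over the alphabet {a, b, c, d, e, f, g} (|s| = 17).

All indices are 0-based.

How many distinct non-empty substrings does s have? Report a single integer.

142

rank→(start, suffix):
  0 → (11, 'abegae')
  1 → (15, 'ae')
  2 → (7, 'bcceabegae')
  3 → (12, 'begae')
  4 → (8, 'cceabegae')
  5 → (9, 'ceabegae')
  6 → (3, 'cedfbcceabegae')
  7 → (2, 'dcedfbcceabegae')
  8 → (5, 'dfbcceabegae')
  9 → (16, 'e')
  10 → (10, 'eabegae')
  11 → (4, 'edfbcceabegae')
  12 → (0, 'efdcedfbcceabegae')
  13 → (13, 'egae')
  14 → (6, 'fbcceabegae')
  15 → (1, 'fdcedfbcceabegae')
  16 → (14, 'gae')

SA = [11, 15, 7, 12, 8, 9, 3, 2, 5, 16, 10, 4, 0, 13, 6, 1, 14]
[i] adj suffixes → lcp
  [1] 11/15 → 1 ('a')
  [2] 15/7 → 0 ('')
  [3] 7/12 → 1 ('b')
  [4] 12/8 → 0 ('')
  [5] 8/9 → 1 ('c')
  [6] 9/3 → 2 ('ce')
  [7] 3/2 → 0 ('')
  [8] 2/5 → 1 ('d')
  [9] 5/16 → 0 ('')
  [10] 16/10 → 1 ('e')
  [11] 10/4 → 1 ('e')
  [12] 4/0 → 1 ('e')
  [13] 0/13 → 1 ('e')
  [14] 13/6 → 0 ('')
  [15] 6/1 → 1 ('f')
  [16] 1/14 → 0 ('')

n(n+1)/2 = 17·18/2 = 153
Σ LCP = 0 + 1 + 0 + 1 + 0 + 1 + 2 + 0 + 1 + 0 + 1 + 1 + 1 + 1 + 0 + 1 + 0 = 11
distinct = 153 − 11 = 142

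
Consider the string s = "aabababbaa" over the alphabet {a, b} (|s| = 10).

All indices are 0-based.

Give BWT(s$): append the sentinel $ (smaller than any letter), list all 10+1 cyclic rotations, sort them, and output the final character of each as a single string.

rank  rotation     last
    0  $aabababbaa  a
    1  a$aabababba  a
    2  aa$aabababb  b
    3  aabababbaa$  $
    4  abababbaa$a  a
    5  ababbaa$aab  b
    6  abbaa$aabab  b
    7  baa$aababab  b
    8  bababbaa$aa  a
    9  babbaa$aaba  a
   10  bbaa$aababa  a

aab$abbbaaa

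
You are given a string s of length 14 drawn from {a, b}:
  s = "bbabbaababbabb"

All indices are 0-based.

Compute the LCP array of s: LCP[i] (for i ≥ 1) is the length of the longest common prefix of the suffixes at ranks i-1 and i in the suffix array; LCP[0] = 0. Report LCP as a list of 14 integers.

[0, 1, 2, 3, 4, 0, 1, 2, 4, 5, 1, 2, 3, 5]

sorted suffixes:
  #0 SA[0]=5  'aababbabb'
  #1 SA[1]=6  'ababbabb'
  #2 SA[2]=11  'abb'
  #3 SA[3]=2  'abbaababbabb'
  #4 SA[4]=8  'abbabb'
  #5 SA[5]=13  'b'
  #6 SA[6]=4  'baababbabb'
  #7 SA[7]=10  'babb'
  #8 SA[8]=1  'babbaababbabb'
  #9 SA[9]=7  'babbabb'
  #10 SA[10]=12  'bb'
  #11 SA[11]=3  'bbaababbabb'
  #12 SA[12]=9  'bbabb'
  #13 SA[13]=0  'bbabbaababbabb'

SA = [5, 6, 11, 2, 8, 13, 4, 10, 1, 7, 12, 3, 9, 0]
rank  pair      lcp
   1  s[5:],s[6:]  1  'a'
   2  s[6:],s[11:]  2  'ab'
   3  s[11:],s[2:]  3  'abb'
   4  s[2:],s[8:]  4  'abba'
   5  s[8:],s[13:]  0  ''
   6  s[13:],s[4:]  1  'b'
   7  s[4:],s[10:]  2  'ba'
   8  s[10:],s[1:]  4  'babb'
   9  s[1:],s[7:]  5  'babba'
  10  s[7:],s[12:]  1  'b'
  11  s[12:],s[3:]  2  'bb'
  12  s[3:],s[9:]  3  'bba'
  13  s[9:],s[0:]  5  'bbabb'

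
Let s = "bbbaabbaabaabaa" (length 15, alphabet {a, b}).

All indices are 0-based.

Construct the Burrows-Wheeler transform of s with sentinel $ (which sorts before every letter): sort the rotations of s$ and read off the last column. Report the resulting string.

rank  rotation          last
    0  $bbbaabbaabaabaa  a
    1  a$bbbaabbaabaaba  a
    2  aa$bbbaabbaabaab  b
    3  aabaa$bbbaabbaab  b
    4  aabaabaa$bbbaabb  b
    5  aabbaabaabaa$bbb  b
    6  abaa$bbbaabbaaba  a
    7  abaabaa$bbbaabba  a
    8  abbaabaabaa$bbba  a
    9  baa$bbbaabbaabaa  a
   10  baabaa$bbbaabbaa  a
   11  baabaabaa$bbbaab  b
   12  baabbaabaabaa$bb  b
   13  bbaabaabaa$bbbaa  a
   14  bbaabbaabaabaa$b  b
   15  bbbaabbaabaabaa$  $

aabbbbaaaaabbab$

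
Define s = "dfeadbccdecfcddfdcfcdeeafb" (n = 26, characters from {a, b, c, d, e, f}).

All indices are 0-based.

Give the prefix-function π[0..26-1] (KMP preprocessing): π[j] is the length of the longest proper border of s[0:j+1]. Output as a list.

[0, 0, 0, 0, 1, 0, 0, 0, 1, 0, 0, 0, 0, 1, 1, 2, 1, 0, 0, 0, 1, 0, 0, 0, 0, 0]

π[0] = 0
j=1 s[j]='f': π[1]=0 (border '')
j=2 s[j]='e': π[2]=0 (border '')
j=3 s[j]='a': π[3]=0 (border '')
j=4 s[j]='d': π[4]=1 (border 'd')
j=5 s[j]='b': k: 1→0; π[5]=0 (border '')
j=6 s[j]='c': π[6]=0 (border '')
j=7 s[j]='c': π[7]=0 (border '')
j=8 s[j]='d': π[8]=1 (border 'd')
j=9 s[j]='e': k: 1→0; π[9]=0 (border '')
j=10 s[j]='c': π[10]=0 (border '')
j=11 s[j]='f': π[11]=0 (border '')
j=12 s[j]='c': π[12]=0 (border '')
j=13 s[j]='d': π[13]=1 (border 'd')
j=14 s[j]='d': k: 1→0; π[14]=1 (border 'd')
j=15 s[j]='f': π[15]=2 (border 'df')
j=16 s[j]='d': k: 2→0; π[16]=1 (border 'd')
j=17 s[j]='c': k: 1→0; π[17]=0 (border '')
j=18 s[j]='f': π[18]=0 (border '')
j=19 s[j]='c': π[19]=0 (border '')
j=20 s[j]='d': π[20]=1 (border 'd')
j=21 s[j]='e': k: 1→0; π[21]=0 (border '')
j=22 s[j]='e': π[22]=0 (border '')
j=23 s[j]='a': π[23]=0 (border '')
j=24 s[j]='f': π[24]=0 (border '')
j=25 s[j]='b': π[25]=0 (border '')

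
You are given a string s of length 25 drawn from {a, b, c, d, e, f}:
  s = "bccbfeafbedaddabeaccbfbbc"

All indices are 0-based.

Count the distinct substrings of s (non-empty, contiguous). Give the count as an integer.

295

sorted suffixes:
  #0 SA[0]=14  'abeaccbfbbc'
  #1 SA[1]=17  'accbfbbc'
  #2 SA[2]=11  'addabeaccbfbbc'
  #3 SA[3]=6  'afbedaddabeaccbfbbc'
  #4 SA[4]=22  'bbc'
  #5 SA[5]=23  'bc'
  #6 SA[6]=0  'bccbfeafbedaddabeaccbfbbc'
  #7 SA[7]=15  'beaccbfbbc'
  #8 SA[8]=8  'bedaddabeaccbfbbc'
  #9 SA[9]=20  'bfbbc'
  #10 SA[10]=3  'bfeafbedaddabeaccbfbbc'
  #11 SA[11]=24  'c'
  #12 SA[12]=19  'cbfbbc'
  #13 SA[13]=2  'cbfeafbedaddabeaccbfbbc'
  #14 SA[14]=18  'ccbfbbc'
  #15 SA[15]=1  'ccbfeafbedaddabeaccbfbbc'
  #16 SA[16]=13  'dabeaccbfbbc'
  #17 SA[17]=10  'daddabeaccbfbbc'
  #18 SA[18]=12  'ddabeaccbfbbc'
  #19 SA[19]=16  'eaccbfbbc'
  #20 SA[20]=5  'eafbedaddabeaccbfbbc'
  #21 SA[21]=9  'edaddabeaccbfbbc'
  #22 SA[22]=21  'fbbc'
  #23 SA[23]=7  'fbedaddabeaccbfbbc'
  #24 SA[24]=4  'feafbedaddabeaccbfbbc'

SA = [14, 17, 11, 6, 22, 23, 0, 15, 8, 20, 3, 24, 19, 2, 18, 1, 13, 10, 12, 16, 5, 9, 21, 7, 4]
rank  pair      lcp
   1  s[14:],s[17:]  1  'a'
   2  s[17:],s[11:]  1  'a'
   3  s[11:],s[6:]  1  'a'
   4  s[6:],s[22:]  0  ''
   5  s[22:],s[23:]  1  'b'
   6  s[23:],s[0:]  2  'bc'
   7  s[0:],s[15:]  1  'b'
   8  s[15:],s[8:]  2  'be'
   9  s[8:],s[20:]  1  'b'
  10  s[20:],s[3:]  2  'bf'
  11  s[3:],s[24:]  0  ''
  12  s[24:],s[19:]  1  'c'
  13  s[19:],s[2:]  3  'cbf'
  14  s[2:],s[18:]  1  'c'
  15  s[18:],s[1:]  4  'ccbf'
  16  s[1:],s[13:]  0  ''
  17  s[13:],s[10:]  2  'da'
  18  s[10:],s[12:]  1  'd'
  19  s[12:],s[16:]  0  ''
  20  s[16:],s[5:]  2  'ea'
  21  s[5:],s[9:]  1  'e'
  22  s[9:],s[21:]  0  ''
  23  s[21:],s[7:]  2  'fb'
  24  s[7:],s[4:]  1  'f'

n(n+1)/2 = 25·26/2 = 325
Σ LCP = 0 + 1 + 1 + 1 + 0 + 1 + 2 + 1 + 2 + 1 + 2 + 0 + 1 + 3 + 1 + 4 + 0 + 2 + 1 + 0 + 2 + 1 + 0 + 2 + 1 = 30
distinct = 325 − 30 = 295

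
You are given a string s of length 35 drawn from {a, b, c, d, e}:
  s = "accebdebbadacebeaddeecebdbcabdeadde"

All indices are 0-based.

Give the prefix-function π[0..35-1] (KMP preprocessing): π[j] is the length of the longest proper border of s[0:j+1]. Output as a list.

[0, 0, 0, 0, 0, 0, 0, 0, 0, 1, 0, 1, 2, 0, 0, 0, 1, 0, 0, 0, 0, 0, 0, 0, 0, 0, 0, 1, 0, 0, 0, 1, 0, 0, 0]

π[0] = 0
j=1 s[j]='c': π[1]=0 (border '')
j=2 s[j]='c': π[2]=0 (border '')
j=3 s[j]='e': π[3]=0 (border '')
j=4 s[j]='b': π[4]=0 (border '')
j=5 s[j]='d': π[5]=0 (border '')
j=6 s[j]='e': π[6]=0 (border '')
j=7 s[j]='b': π[7]=0 (border '')
j=8 s[j]='b': π[8]=0 (border '')
j=9 s[j]='a': π[9]=1 (border 'a')
j=10 s[j]='d': k: 1→0; π[10]=0 (border '')
j=11 s[j]='a': π[11]=1 (border 'a')
j=12 s[j]='c': π[12]=2 (border 'ac')
j=13 s[j]='e': k: 2→0; π[13]=0 (border '')
j=14 s[j]='b': π[14]=0 (border '')
j=15 s[j]='e': π[15]=0 (border '')
j=16 s[j]='a': π[16]=1 (border 'a')
j=17 s[j]='d': k: 1→0; π[17]=0 (border '')
j=18 s[j]='d': π[18]=0 (border '')
j=19 s[j]='e': π[19]=0 (border '')
j=20 s[j]='e': π[20]=0 (border '')
j=21 s[j]='c': π[21]=0 (border '')
j=22 s[j]='e': π[22]=0 (border '')
j=23 s[j]='b': π[23]=0 (border '')
j=24 s[j]='d': π[24]=0 (border '')
j=25 s[j]='b': π[25]=0 (border '')
j=26 s[j]='c': π[26]=0 (border '')
j=27 s[j]='a': π[27]=1 (border 'a')
j=28 s[j]='b': k: 1→0; π[28]=0 (border '')
j=29 s[j]='d': π[29]=0 (border '')
j=30 s[j]='e': π[30]=0 (border '')
j=31 s[j]='a': π[31]=1 (border 'a')
j=32 s[j]='d': k: 1→0; π[32]=0 (border '')
j=33 s[j]='d': π[33]=0 (border '')
j=34 s[j]='e': π[34]=0 (border '')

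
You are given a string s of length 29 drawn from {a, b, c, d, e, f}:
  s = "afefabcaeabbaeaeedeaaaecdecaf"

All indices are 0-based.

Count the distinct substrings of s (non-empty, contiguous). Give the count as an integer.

rank | idx | suffix
   0 |  19 | aaaecdecaf
   1 |  20 | aaecdecaf
   2 |   9 | abbaeaeedeaaaecdecaf
   3 |   4 | abcaeabbaeaeedeaaaecdecaf
   4 |   7 | aeabbaeaeedeaaaecdecaf
   5 |  12 | aeaeedeaaaecdecaf
   6 |  21 | aecdecaf
   7 |  14 | aeedeaaaecdecaf
   8 |  27 | af
   9 |   0 | afefabcaeabbaeaeedeaaaecdecaf
  10 |  11 | baeaeedeaaaecdecaf
  11 |  10 | bbaeaeedeaaaecdecaf
  12 |   5 | bcaeabbaeaeedeaaaecdecaf
  13 |   6 | caeabbaeaeedeaaaecdecaf
  14 |  26 | caf
  15 |  23 | cdecaf
  16 |  17 | deaaaecdecaf
  17 |  24 | decaf
  18 |  18 | eaaaecdecaf
  19 |   8 | eabbaeaeedeaaaecdecaf
  20 |  13 | eaeedeaaaecdecaf
  21 |  25 | ecaf
  22 |  22 | ecdecaf
  23 |  16 | edeaaaecdecaf
  24 |  15 | eedeaaaecdecaf
  25 |   2 | efabcaeabbaeaeedeaaaecdecaf
  26 |  28 | f
  27 |   3 | fabcaeabbaeaeedeaaaecdecaf
  28 |   1 | fefabcaeabbaeaeedeaaaecdecaf

SA = [19, 20, 9, 4, 7, 12, 21, 14, 27, 0, 11, 10, 5, 6, 26, 23, 17, 24, 18, 8, 13, 25, 22, 16, 15, 2, 28, 3, 1]
rank  pair      lcp
   1  s[19:],s[20:]  2  'aa'
   2  s[20:],s[9:]  1  'a'
   3  s[9:],s[4:]  2  'ab'
   4  s[4:],s[7:]  1  'a'
   5  s[7:],s[12:]  3  'aea'
   6  s[12:],s[21:]  2  'ae'
   7  s[21:],s[14:]  2  'ae'
   8  s[14:],s[27:]  1  'a'
   9  s[27:],s[0:]  2  'af'
  10  s[0:],s[11:]  0  ''
  11  s[11:],s[10:]  1  'b'
  12  s[10:],s[5:]  1  'b'
  13  s[5:],s[6:]  0  ''
  14  s[6:],s[26:]  2  'ca'
  15  s[26:],s[23:]  1  'c'
  16  s[23:],s[17:]  0  ''
  17  s[17:],s[24:]  2  'de'
  18  s[24:],s[18:]  0  ''
  19  s[18:],s[8:]  2  'ea'
  20  s[8:],s[13:]  2  'ea'
  21  s[13:],s[25:]  1  'e'
  22  s[25:],s[22:]  2  'ec'
  23  s[22:],s[16:]  1  'e'
  24  s[16:],s[15:]  1  'e'
  25  s[15:],s[2:]  1  'e'
  26  s[2:],s[28:]  0  ''
  27  s[28:],s[3:]  1  'f'
  28  s[3:],s[1:]  1  'f'

n(n+1)/2 = 29·30/2 = 435
Σ LCP = 0 + 2 + 1 + 2 + 1 + 3 + 2 + 2 + 1 + 2 + 0 + 1 + 1 + 0 + 2 + 1 + 0 + 2 + 0 + 2 + 2 + 1 + 2 + 1 + 1 + 1 + 0 + 1 + 1 = 35
distinct = 435 − 35 = 400

400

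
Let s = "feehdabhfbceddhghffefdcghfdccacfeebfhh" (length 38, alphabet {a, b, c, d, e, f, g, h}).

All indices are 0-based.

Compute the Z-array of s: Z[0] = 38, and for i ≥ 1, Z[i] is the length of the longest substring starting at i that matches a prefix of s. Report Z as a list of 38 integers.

[38, 0, 0, 0, 0, 0, 0, 0, 1, 0, 0, 0, 0, 0, 0, 0, 0, 1, 2, 0, 1, 0, 0, 0, 0, 1, 0, 0, 0, 0, 0, 3, 0, 0, 0, 1, 0, 0]

Z[0]=38
i=1: outside box; Z[1]=0
i=2: outside box; Z[2]=0
i=3: outside box; Z[3]=0
i=4: outside box; Z[4]=0
i=5: outside box; Z[5]=0
i=6: outside box; Z[6]=0
i=7: outside box; Z[7]=0
i=8: outside box; Z[8]=1 grow→box=[8,9)
i=9: outside box; Z[9]=0
i=10: outside box; Z[10]=0
i=11: outside box; Z[11]=0
i=12: outside box; Z[12]=0
i=13: outside box; Z[13]=0
i=14: outside box; Z[14]=0
i=15: outside box; Z[15]=0
i=16: outside box; Z[16]=0
i=17: outside box; Z[17]=1 grow→box=[17,18)
i=18: outside box; Z[18]=2 grow→box=[18,20)
i=19: min(r-i=1, Z[1]=0)=0; Z[19]=0
i=20: outside box; Z[20]=1 grow→box=[20,21)
i=21: outside box; Z[21]=0
i=22: outside box; Z[22]=0
i=23: outside box; Z[23]=0
i=24: outside box; Z[24]=0
i=25: outside box; Z[25]=1 grow→box=[25,26)
i=26: outside box; Z[26]=0
i=27: outside box; Z[27]=0
i=28: outside box; Z[28]=0
i=29: outside box; Z[29]=0
i=30: outside box; Z[30]=0
i=31: outside box; Z[31]=3 grow→box=[31,34)
i=32: min(r-i=2, Z[1]=0)=0; Z[32]=0
i=33: min(r-i=1, Z[2]=0)=0; Z[33]=0
i=34: outside box; Z[34]=0
i=35: outside box; Z[35]=1 grow→box=[35,36)
i=36: outside box; Z[36]=0
i=37: outside box; Z[37]=0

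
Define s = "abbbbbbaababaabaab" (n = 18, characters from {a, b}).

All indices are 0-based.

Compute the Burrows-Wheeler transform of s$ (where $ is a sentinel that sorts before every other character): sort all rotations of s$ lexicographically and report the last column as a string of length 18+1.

bbbbaaba$aaababbbba

rank  rotation             last
    0  $abbbbbbaababaabaab  b
    1  aab$abbbbbbaababaab  b
    2  aabaab$abbbbbbaabab  b
    3  aababaabaab$abbbbbb  b
    4  ab$abbbbbbaababaaba  a
    5  abaab$abbbbbbaababa  a
    6  abaabaab$abbbbbbaab  b
    7  ababaabaab$abbbbbba  a
    8  abbbbbbaababaabaab$  $
    9  b$abbbbbbaababaabaa  a
   10  baab$abbbbbbaababaa  a
   11  baabaab$abbbbbbaaba  a
   12  baababaabaab$abbbbb  b
   13  babaabaab$abbbbbbaa  a
   14  bbaababaabaab$abbbb  b
   15  bbbaababaabaab$abbb  b
   16  bbbbaababaabaab$abb  b
   17  bbbbbaababaabaab$ab  b
   18  bbbbbbaababaabaab$a  a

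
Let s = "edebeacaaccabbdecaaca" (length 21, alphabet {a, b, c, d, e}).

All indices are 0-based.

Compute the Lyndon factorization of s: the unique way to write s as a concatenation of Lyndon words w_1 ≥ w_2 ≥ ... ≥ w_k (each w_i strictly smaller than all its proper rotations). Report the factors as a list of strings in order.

emit factor 1: 'e' (i=0, period=1)
emit factor 2: 'de' (i=1, period=2)
emit factor 3: 'be' (i=3, period=2)
emit factor 4: 'ac' (i=5, period=2)
emit factor 5: 'aaccabbdec' (i=7, period=10)
emit factor 6: 'aac' (i=17, period=3)
emit factor 7: 'a' (i=20, period=1)

["e", "de", "be", "ac", "aaccabbdec", "aac", "a"]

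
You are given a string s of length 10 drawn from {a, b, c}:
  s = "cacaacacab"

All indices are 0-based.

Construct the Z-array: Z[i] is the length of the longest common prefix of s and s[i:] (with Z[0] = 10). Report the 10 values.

[10, 0, 2, 0, 0, 4, 0, 2, 0, 0]

Z[0]=10
i=1: fresh scan; Z[1]=0
i=2: fresh scan; Z[2]=2 extend→box=[2,4)
i=3: min(r-i=1, Z[1]=0)=0; Z[3]=0
i=4: fresh scan; Z[4]=0
i=5: fresh scan; Z[5]=4 extend→box=[5,9)
i=6: min(r-i=3, Z[1]=0)=0; Z[6]=0
i=7: min(r-i=2, Z[2]=2)=2; Z[7]=2
i=8: min(r-i=1, Z[3]=0)=0; Z[8]=0
i=9: fresh scan; Z[9]=0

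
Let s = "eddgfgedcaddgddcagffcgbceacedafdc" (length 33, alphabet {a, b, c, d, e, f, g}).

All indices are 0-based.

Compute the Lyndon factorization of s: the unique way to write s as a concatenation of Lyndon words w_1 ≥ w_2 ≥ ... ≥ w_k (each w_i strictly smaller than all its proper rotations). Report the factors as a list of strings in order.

["e", "ddgfge", "d", "c", "addgddcagffcgbce", "acedafdc"]

emit factor 1: 'e' (i=0, period=1)
emit factor 2: 'ddgfge' (i=1, period=6)
emit factor 3: 'd' (i=7, period=1)
emit factor 4: 'c' (i=8, period=1)
emit factor 5: 'addgddcagffcgbce' (i=9, period=16)
emit factor 6: 'acedafdc' (i=25, period=8)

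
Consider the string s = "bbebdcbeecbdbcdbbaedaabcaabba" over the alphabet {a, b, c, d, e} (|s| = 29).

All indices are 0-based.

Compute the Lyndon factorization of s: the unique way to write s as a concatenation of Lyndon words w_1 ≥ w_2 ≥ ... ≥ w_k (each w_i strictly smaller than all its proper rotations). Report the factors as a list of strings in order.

emit factor 1: 'bbebdcbeecbdbcd' (i=0, period=15)
emit factor 2: 'b' (i=15, period=1)
emit factor 3: 'b' (i=16, period=1)
emit factor 4: 'aed' (i=17, period=3)
emit factor 5: 'aabc' (i=20, period=4)
emit factor 6: 'aabb' (i=24, period=4)
emit factor 7: 'a' (i=28, period=1)

["bbebdcbeecbdbcd", "b", "b", "aed", "aabc", "aabb", "a"]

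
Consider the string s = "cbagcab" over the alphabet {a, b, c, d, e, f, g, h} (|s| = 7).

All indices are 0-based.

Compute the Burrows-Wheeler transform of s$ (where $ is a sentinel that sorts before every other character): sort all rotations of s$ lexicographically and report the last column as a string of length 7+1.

bcbacg$a

rank  rotation  last
    0  $cbagcab  b
    1  ab$cbagc  c
    2  agcab$cb  b
    3  b$cbagca  a
    4  bagcab$c  c
    5  cab$cbag  g
    6  cbagcab$  $
    7  gcab$cba  a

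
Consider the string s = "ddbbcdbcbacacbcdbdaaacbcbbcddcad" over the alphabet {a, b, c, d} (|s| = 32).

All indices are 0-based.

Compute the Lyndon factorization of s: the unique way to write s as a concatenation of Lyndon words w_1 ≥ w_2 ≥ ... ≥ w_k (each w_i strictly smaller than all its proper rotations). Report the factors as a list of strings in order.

emit factor 1: 'd' (i=0, period=1)
emit factor 2: 'd' (i=1, period=1)
emit factor 3: 'bbcdbc' (i=2, period=6)
emit factor 4: 'b' (i=8, period=1)
emit factor 5: 'acacbcdbd' (i=9, period=9)
emit factor 6: 'aaacbcbbcddcad' (i=18, period=14)

["d", "d", "bbcdbc", "b", "acacbcdbd", "aaacbcbbcddcad"]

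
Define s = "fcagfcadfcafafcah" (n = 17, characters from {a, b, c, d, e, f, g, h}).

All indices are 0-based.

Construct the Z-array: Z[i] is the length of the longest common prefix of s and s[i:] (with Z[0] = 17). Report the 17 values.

Z[0]=17
i=1: fresh scan; Z[1]=0
i=2: fresh scan; Z[2]=0
i=3: fresh scan; Z[3]=0
i=4: fresh scan; Z[4]=3 grow→box=[4,7)
i=5: min(r-i=2, Z[1]=0)=0; Z[5]=0
i=6: min(r-i=1, Z[2]=0)=0; Z[6]=0
i=7: fresh scan; Z[7]=0
i=8: fresh scan; Z[8]=3 grow→box=[8,11)
i=9: min(r-i=2, Z[1]=0)=0; Z[9]=0
i=10: min(r-i=1, Z[2]=0)=0; Z[10]=0
i=11: fresh scan; Z[11]=1 grow→box=[11,12)
i=12: fresh scan; Z[12]=0
i=13: fresh scan; Z[13]=3 grow→box=[13,16)
i=14: min(r-i=2, Z[1]=0)=0; Z[14]=0
i=15: min(r-i=1, Z[2]=0)=0; Z[15]=0
i=16: fresh scan; Z[16]=0

[17, 0, 0, 0, 3, 0, 0, 0, 3, 0, 0, 1, 0, 3, 0, 0, 0]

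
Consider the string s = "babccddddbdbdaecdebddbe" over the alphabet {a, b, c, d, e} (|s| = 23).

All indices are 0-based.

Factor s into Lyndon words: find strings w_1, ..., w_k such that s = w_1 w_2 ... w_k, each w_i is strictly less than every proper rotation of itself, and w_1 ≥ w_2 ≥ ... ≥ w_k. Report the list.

emit factor 1: 'b' (i=0, period=1)
emit factor 2: 'abccddddbdbdaecdebddbe' (i=1, period=22)

["b", "abccddddbdbdaecdebddbe"]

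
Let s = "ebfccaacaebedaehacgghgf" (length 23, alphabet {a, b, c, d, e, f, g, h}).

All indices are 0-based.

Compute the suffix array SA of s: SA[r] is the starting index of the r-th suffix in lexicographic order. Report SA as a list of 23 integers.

[5, 6, 16, 8, 13, 10, 1, 4, 7, 3, 17, 12, 9, 0, 11, 14, 22, 2, 21, 18, 19, 15, 20]

rank→(start, suffix):
  0 → (5, 'aacaebedaehacgghgf')
  1 → (6, 'acaebedaehacgghgf')
  2 → (16, 'acgghgf')
  3 → (8, 'aebedaehacgghgf')
  4 → (13, 'aehacgghgf')
  5 → (10, 'bedaehacgghgf')
  6 → (1, 'bfccaacaebedaehacgghgf')
  7 → (4, 'caacaebedaehacgghgf')
  8 → (7, 'caebedaehacgghgf')
  9 → (3, 'ccaacaebedaehacgghgf')
  10 → (17, 'cgghgf')
  11 → (12, 'daehacgghgf')
  12 → (9, 'ebedaehacgghgf')
  13 → (0, 'ebfccaacaebedaehacgghgf')
  14 → (11, 'edaehacgghgf')
  15 → (14, 'ehacgghgf')
  16 → (22, 'f')
  17 → (2, 'fccaacaebedaehacgghgf')
  18 → (21, 'gf')
  19 → (18, 'gghgf')
  20 → (19, 'ghgf')
  21 → (15, 'hacgghgf')
  22 → (20, 'hgf')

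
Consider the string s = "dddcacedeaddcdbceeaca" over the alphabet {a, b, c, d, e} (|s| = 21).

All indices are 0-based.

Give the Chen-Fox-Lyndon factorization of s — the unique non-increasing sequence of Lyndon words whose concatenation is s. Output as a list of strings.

emit factor 1: 'd' (i=0, period=1)
emit factor 2: 'd' (i=1, period=1)
emit factor 3: 'd' (i=2, period=1)
emit factor 4: 'c' (i=3, period=1)
emit factor 5: 'acedeaddcdbcee' (i=4, period=14)
emit factor 6: 'ac' (i=18, period=2)
emit factor 7: 'a' (i=20, period=1)

["d", "d", "d", "c", "acedeaddcdbcee", "ac", "a"]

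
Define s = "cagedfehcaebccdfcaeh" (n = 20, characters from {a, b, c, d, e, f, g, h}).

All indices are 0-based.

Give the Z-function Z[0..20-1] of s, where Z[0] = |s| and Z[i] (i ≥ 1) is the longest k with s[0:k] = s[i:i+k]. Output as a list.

[20, 0, 0, 0, 0, 0, 0, 0, 2, 0, 0, 0, 1, 1, 0, 0, 2, 0, 0, 0]

Z[0]=20
i=1: outside box; Z[1]=0
i=2: outside box; Z[2]=0
i=3: outside box; Z[3]=0
i=4: outside box; Z[4]=0
i=5: outside box; Z[5]=0
i=6: outside box; Z[6]=0
i=7: outside box; Z[7]=0
i=8: outside box; Z[8]=2 extend→box=[8,10)
i=9: min(r-i=1, Z[1]=0)=0; Z[9]=0
i=10: outside box; Z[10]=0
i=11: outside box; Z[11]=0
i=12: outside box; Z[12]=1 extend→box=[12,13)
i=13: outside box; Z[13]=1 extend→box=[13,14)
i=14: outside box; Z[14]=0
i=15: outside box; Z[15]=0
i=16: outside box; Z[16]=2 extend→box=[16,18)
i=17: min(r-i=1, Z[1]=0)=0; Z[17]=0
i=18: outside box; Z[18]=0
i=19: outside box; Z[19]=0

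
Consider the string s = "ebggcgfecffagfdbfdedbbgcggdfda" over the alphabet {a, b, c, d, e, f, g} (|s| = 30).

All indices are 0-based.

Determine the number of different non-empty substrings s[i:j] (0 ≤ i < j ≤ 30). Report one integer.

433

sorted suffixes:
  #0 SA[0]=29  'a'
  #1 SA[1]=11  'agfdbfdedbbgcggdfda'
  #2 SA[2]=20  'bbgcggdfda'
  #3 SA[3]=15  'bfdedbbgcggdfda'
  #4 SA[4]=21  'bgcggdfda'
  #5 SA[5]=1  'bggcgfecffagfdbfdedbbgcggdfda'
  #6 SA[6]=8  'cffagfdbfdedbbgcggdfda'
  #7 SA[7]=4  'cgfecffagfdbfdedbbgcggdfda'
  #8 SA[8]=23  'cggdfda'
  #9 SA[9]=28  'da'
  #10 SA[10]=19  'dbbgcggdfda'
  #11 SA[11]=14  'dbfdedbbgcggdfda'
  #12 SA[12]=17  'dedbbgcggdfda'
  #13 SA[13]=26  'dfda'
  #14 SA[14]=0  'ebggcgfecffagfdbfdedbbgcggdfda'
  #15 SA[15]=7  'ecffagfdbfdedbbgcggdfda'
  #16 SA[16]=18  'edbbgcggdfda'
  #17 SA[17]=10  'fagfdbfdedbbgcggdfda'
  #18 SA[18]=27  'fda'
  #19 SA[19]=13  'fdbfdedbbgcggdfda'
  #20 SA[20]=16  'fdedbbgcggdfda'
  #21 SA[21]=6  'fecffagfdbfdedbbgcggdfda'
  #22 SA[22]=9  'ffagfdbfdedbbgcggdfda'
  #23 SA[23]=3  'gcgfecffagfdbfdedbbgcggdfda'
  #24 SA[24]=22  'gcggdfda'
  #25 SA[25]=25  'gdfda'
  #26 SA[26]=12  'gfdbfdedbbgcggdfda'
  #27 SA[27]=5  'gfecffagfdbfdedbbgcggdfda'
  #28 SA[28]=2  'ggcgfecffagfdbfdedbbgcggdfda'
  #29 SA[29]=24  'ggdfda'

SA = [29, 11, 20, 15, 21, 1, 8, 4, 23, 28, 19, 14, 17, 26, 0, 7, 18, 10, 27, 13, 16, 6, 9, 3, 22, 25, 12, 5, 2, 24]
rank  pair      lcp
   1  s[29:],s[11:]  1  'a'
   2  s[11:],s[20:]  0  ''
   3  s[20:],s[15:]  1  'b'
   4  s[15:],s[21:]  1  'b'
   5  s[21:],s[1:]  2  'bg'
   6  s[1:],s[8:]  0  ''
   7  s[8:],s[4:]  1  'c'
   8  s[4:],s[23:]  2  'cg'
   9  s[23:],s[28:]  0  ''
  10  s[28:],s[19:]  1  'd'
  11  s[19:],s[14:]  2  'db'
  12  s[14:],s[17:]  1  'd'
  13  s[17:],s[26:]  1  'd'
  14  s[26:],s[0:]  0  ''
  15  s[0:],s[7:]  1  'e'
  16  s[7:],s[18:]  1  'e'
  17  s[18:],s[10:]  0  ''
  18  s[10:],s[27:]  1  'f'
  19  s[27:],s[13:]  2  'fd'
  20  s[13:],s[16:]  2  'fd'
  21  s[16:],s[6:]  1  'f'
  22  s[6:],s[9:]  1  'f'
  23  s[9:],s[3:]  0  ''
  24  s[3:],s[22:]  3  'gcg'
  25  s[22:],s[25:]  1  'g'
  26  s[25:],s[12:]  1  'g'
  27  s[12:],s[5:]  2  'gf'
  28  s[5:],s[2:]  1  'g'
  29  s[2:],s[24:]  2  'gg'

n(n+1)/2 = 30·31/2 = 465
Σ LCP = 0 + 1 + 0 + 1 + 1 + 2 + 0 + 1 + 2 + 0 + 1 + 2 + 1 + 1 + 0 + 1 + 1 + 0 + 1 + 2 + 2 + 1 + 1 + 0 + 3 + 1 + 1 + 2 + 1 + 2 = 32
distinct = 465 − 32 = 433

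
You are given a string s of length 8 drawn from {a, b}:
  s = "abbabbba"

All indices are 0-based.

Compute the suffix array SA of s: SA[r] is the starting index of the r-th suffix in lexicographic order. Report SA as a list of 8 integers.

[7, 0, 3, 6, 2, 5, 1, 4]

sorted suffixes:
  #0 SA[0]=7  'a'
  #1 SA[1]=0  'abbabbba'
  #2 SA[2]=3  'abbba'
  #3 SA[3]=6  'ba'
  #4 SA[4]=2  'babbba'
  #5 SA[5]=5  'bba'
  #6 SA[6]=1  'bbabbba'
  #7 SA[7]=4  'bbba'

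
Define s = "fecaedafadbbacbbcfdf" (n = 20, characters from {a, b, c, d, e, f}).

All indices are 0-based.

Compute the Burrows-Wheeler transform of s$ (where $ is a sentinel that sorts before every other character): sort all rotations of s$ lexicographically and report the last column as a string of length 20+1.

rank  rotation               last
    0  $fecaedafadbbacbbcfdf  f
    1  acbbcfdf$fecaedafadbb  b
    2  adbbacbbcfdf$fecaedaf  f
    3  aedafadbbacbbcfdf$fec  c
    4  afadbbacbbcfdf$fecaed  d
    5  bacbbcfdf$fecaedafadb  b
    6  bbacbbcfdf$fecaedafad  d
    7  bbcfdf$fecaedafadbbac  c
    8  bcfdf$fecaedafadbbacb  b
    9  caedafadbbacbbcfdf$fe  e
   10  cbbcfdf$fecaedafadbba  a
   11  cfdf$fecaedafadbbacbb  b
   12  dafadbbacbbcfdf$fecae  e
   13  dbbacbbcfdf$fecaedafa  a
   14  df$fecaedafadbbacbbcf  f
   15  ecaedafadbbacbbcfdf$f  f
   16  edafadbbacbbcfdf$feca  a
   17  f$fecaedafadbbacbbcfd  d
   18  fadbbacbbcfdf$fecaeda  a
   19  fdf$fecaedafadbbacbbc  c
   20  fecaedafadbbacbbcfdf$  $

fbfcdbdcbeabeaffadac$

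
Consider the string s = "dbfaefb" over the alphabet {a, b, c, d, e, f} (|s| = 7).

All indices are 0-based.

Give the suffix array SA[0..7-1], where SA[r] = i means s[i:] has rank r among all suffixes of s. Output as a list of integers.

[3, 6, 1, 0, 4, 2, 5]

rank | idx | suffix
   0 |   3 | aefb
   1 |   6 | b
   2 |   1 | bfaefb
   3 |   0 | dbfaefb
   4 |   4 | efb
   5 |   2 | faefb
   6 |   5 | fb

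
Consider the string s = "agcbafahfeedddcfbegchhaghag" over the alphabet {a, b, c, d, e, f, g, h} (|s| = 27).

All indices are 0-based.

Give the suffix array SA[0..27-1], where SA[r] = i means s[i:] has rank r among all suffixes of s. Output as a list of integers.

sorted suffixes:
  #0 SA[0]=4  'afahfeedddcfbegchhaghag'
  #1 SA[1]=25  'ag'
  #2 SA[2]=0  'agcbafahfeedddcfbegchhaghag'
  #3 SA[3]=22  'aghag'
  #4 SA[4]=6  'ahfeedddcfbegchhaghag'
  #5 SA[5]=3  'bafahfeedddcfbegchhaghag'
  #6 SA[6]=16  'begchhaghag'
  #7 SA[7]=2  'cbafahfeedddcfbegchhaghag'
  #8 SA[8]=14  'cfbegchhaghag'
  #9 SA[9]=19  'chhaghag'
  #10 SA[10]=13  'dcfbegchhaghag'
  #11 SA[11]=12  'ddcfbegchhaghag'
  #12 SA[12]=11  'dddcfbegchhaghag'
  #13 SA[13]=10  'edddcfbegchhaghag'
  #14 SA[14]=9  'eedddcfbegchhaghag'
  #15 SA[15]=17  'egchhaghag'
  #16 SA[16]=5  'fahfeedddcfbegchhaghag'
  #17 SA[17]=15  'fbegchhaghag'
  #18 SA[18]=8  'feedddcfbegchhaghag'
  #19 SA[19]=26  'g'
  #20 SA[20]=1  'gcbafahfeedddcfbegchhaghag'
  #21 SA[21]=18  'gchhaghag'
  #22 SA[22]=23  'ghag'
  #23 SA[23]=24  'hag'
  #24 SA[24]=21  'haghag'
  #25 SA[25]=7  'hfeedddcfbegchhaghag'
  #26 SA[26]=20  'hhaghag'

[4, 25, 0, 22, 6, 3, 16, 2, 14, 19, 13, 12, 11, 10, 9, 17, 5, 15, 8, 26, 1, 18, 23, 24, 21, 7, 20]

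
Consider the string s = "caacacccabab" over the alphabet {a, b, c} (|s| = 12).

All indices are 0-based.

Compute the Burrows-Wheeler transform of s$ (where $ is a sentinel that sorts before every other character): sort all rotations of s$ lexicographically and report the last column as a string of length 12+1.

rank  rotation       last
    0  $caacacccabab  b
    1  aacacccabab$c  c
    2  ab$caacacccab  b
    3  abab$caacaccc  c
    4  acacccabab$ca  a
    5  acccabab$caac  c
    6  b$caacacccaba  a
    7  bab$caacaccca  a
    8  caacacccabab$  $
    9  cabab$caacacc  c
   10  cacccabab$caa  a
   11  ccabab$caacac  c
   12  cccabab$caaca  a

bcbcacaa$caca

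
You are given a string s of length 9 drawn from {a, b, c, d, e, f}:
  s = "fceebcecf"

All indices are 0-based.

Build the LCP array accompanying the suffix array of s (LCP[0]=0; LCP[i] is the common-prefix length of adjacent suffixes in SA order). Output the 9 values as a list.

[0, 0, 2, 1, 0, 1, 1, 0, 1]

rank | idx | suffix
   0 |   4 | bcecf
   1 |   5 | cecf
   2 |   1 | ceebcecf
   3 |   7 | cf
   4 |   3 | ebcecf
   5 |   6 | ecf
   6 |   2 | eebcecf
   7 |   8 | f
   8 |   0 | fceebcecf

SA = [4, 5, 1, 7, 3, 6, 2, 8, 0]
[i] adj suffixes → lcp
  [1] 4/5 → 0 ('')
  [2] 5/1 → 2 ('ce')
  [3] 1/7 → 1 ('c')
  [4] 7/3 → 0 ('')
  [5] 3/6 → 1 ('e')
  [6] 6/2 → 1 ('e')
  [7] 2/8 → 0 ('')
  [8] 8/0 → 1 ('f')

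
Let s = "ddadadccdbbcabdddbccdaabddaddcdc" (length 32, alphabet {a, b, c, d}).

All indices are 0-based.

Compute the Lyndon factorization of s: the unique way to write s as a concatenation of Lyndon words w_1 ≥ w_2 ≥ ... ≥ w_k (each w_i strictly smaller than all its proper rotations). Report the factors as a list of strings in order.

["d", "d", "adadccdbbc", "abdddbccd", "aabddaddcdc"]

emit factor 1: 'd' (i=0, period=1)
emit factor 2: 'd' (i=1, period=1)
emit factor 3: 'adadccdbbc' (i=2, period=10)
emit factor 4: 'abdddbccd' (i=12, period=9)
emit factor 5: 'aabddaddcdc' (i=21, period=11)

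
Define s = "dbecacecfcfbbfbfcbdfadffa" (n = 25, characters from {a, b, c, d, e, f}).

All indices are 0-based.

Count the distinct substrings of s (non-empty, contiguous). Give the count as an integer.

299

sorted suffixes:
  #0 SA[0]=24  'a'
  #1 SA[1]=4  'acecfcfbbfbfcbdfadffa'
  #2 SA[2]=20  'adffa'
  #3 SA[3]=11  'bbfbfcbdfadffa'
  #4 SA[4]=17  'bdfadffa'
  #5 SA[5]=1  'becacecfcfbbfbfcbdfadffa'
  #6 SA[6]=12  'bfbfcbdfadffa'
  #7 SA[7]=14  'bfcbdfadffa'
  #8 SA[8]=3  'cacecfcfbbfbfcbdfadffa'
  #9 SA[9]=16  'cbdfadffa'
  #10 SA[10]=5  'cecfcfbbfbfcbdfadffa'
  #11 SA[11]=9  'cfbbfbfcbdfadffa'
  #12 SA[12]=7  'cfcfbbfbfcbdfadffa'
  #13 SA[13]=0  'dbecacecfcfbbfbfcbdfadffa'
  #14 SA[14]=18  'dfadffa'
  #15 SA[15]=21  'dffa'
  #16 SA[16]=2  'ecacecfcfbbfbfcbdfadffa'
  #17 SA[17]=6  'ecfcfbbfbfcbdfadffa'
  #18 SA[18]=23  'fa'
  #19 SA[19]=19  'fadffa'
  #20 SA[20]=10  'fbbfbfcbdfadffa'
  #21 SA[21]=13  'fbfcbdfadffa'
  #22 SA[22]=15  'fcbdfadffa'
  #23 SA[23]=8  'fcfbbfbfcbdfadffa'
  #24 SA[24]=22  'ffa'

SA = [24, 4, 20, 11, 17, 1, 12, 14, 3, 16, 5, 9, 7, 0, 18, 21, 2, 6, 23, 19, 10, 13, 15, 8, 22]
[i] adj suffixes → lcp
  [1] 24/4 → 1 ('a')
  [2] 4/20 → 1 ('a')
  [3] 20/11 → 0 ('')
  [4] 11/17 → 1 ('b')
  [5] 17/1 → 1 ('b')
  [6] 1/12 → 1 ('b')
  [7] 12/14 → 2 ('bf')
  [8] 14/3 → 0 ('')
  [9] 3/16 → 1 ('c')
  [10] 16/5 → 1 ('c')
  [11] 5/9 → 1 ('c')
  [12] 9/7 → 2 ('cf')
  [13] 7/0 → 0 ('')
  [14] 0/18 → 1 ('d')
  [15] 18/21 → 2 ('df')
  [16] 21/2 → 0 ('')
  [17] 2/6 → 2 ('ec')
  [18] 6/23 → 0 ('')
  [19] 23/19 → 2 ('fa')
  [20] 19/10 → 1 ('f')
  [21] 10/13 → 2 ('fb')
  [22] 13/15 → 1 ('f')
  [23] 15/8 → 2 ('fc')
  [24] 8/22 → 1 ('f')

n(n+1)/2 = 25·26/2 = 325
Σ LCP = 0 + 1 + 1 + 0 + 1 + 1 + 1 + 2 + 0 + 1 + 1 + 1 + 2 + 0 + 1 + 2 + 0 + 2 + 0 + 2 + 1 + 2 + 1 + 2 + 1 = 26
distinct = 325 − 26 = 299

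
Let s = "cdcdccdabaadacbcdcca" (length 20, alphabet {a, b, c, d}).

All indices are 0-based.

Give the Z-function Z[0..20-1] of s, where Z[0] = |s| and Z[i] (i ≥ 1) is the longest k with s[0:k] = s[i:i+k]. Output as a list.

Z[0]=20
i=1: outside box; Z[1]=0
i=2: outside box; Z[2]=3 extend→box=[2,5)
i=3: min(r-i=2, Z[1]=0)=0; Z[3]=0
i=4: min(r-i=1, Z[2]=3)=1; Z[4]=1
i=5: outside box; Z[5]=2 extend→box=[5,7)
i=6: min(r-i=1, Z[1]=0)=0; Z[6]=0
i=7: outside box; Z[7]=0
i=8: outside box; Z[8]=0
i=9: outside box; Z[9]=0
i=10: outside box; Z[10]=0
i=11: outside box; Z[11]=0
i=12: outside box; Z[12]=0
i=13: outside box; Z[13]=1 extend→box=[13,14)
i=14: outside box; Z[14]=0
i=15: outside box; Z[15]=3 extend→box=[15,18)
i=16: min(r-i=2, Z[1]=0)=0; Z[16]=0
i=17: min(r-i=1, Z[2]=3)=1; Z[17]=1
i=18: outside box; Z[18]=1 extend→box=[18,19)
i=19: outside box; Z[19]=0

[20, 0, 3, 0, 1, 2, 0, 0, 0, 0, 0, 0, 0, 1, 0, 3, 0, 1, 1, 0]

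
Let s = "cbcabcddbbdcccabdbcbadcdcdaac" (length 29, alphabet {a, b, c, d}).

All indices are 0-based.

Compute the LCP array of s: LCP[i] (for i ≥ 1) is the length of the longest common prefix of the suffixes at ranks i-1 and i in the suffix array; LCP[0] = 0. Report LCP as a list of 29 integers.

sorted suffixes:
  #0 SA[0]=26  'aac'
  #1 SA[1]=3  'abcddbbdcccabdbcbadcdcdaac'
  #2 SA[2]=14  'abdbcbadcdcdaac'
  #3 SA[3]=27  'ac'
  #4 SA[4]=20  'adcdcdaac'
  #5 SA[5]=19  'badcdcdaac'
  #6 SA[6]=8  'bbdcccabdbcbadcdcdaac'
  #7 SA[7]=1  'bcabcddbbdcccabdbcbadcdcdaac'
  #8 SA[8]=17  'bcbadcdcdaac'
  #9 SA[9]=4  'bcddbbdcccabdbcbadcdcdaac'
  #10 SA[10]=15  'bdbcbadcdcdaac'
  #11 SA[11]=9  'bdcccabdbcbadcdcdaac'
  #12 SA[12]=28  'c'
  #13 SA[13]=2  'cabcddbbdcccabdbcbadcdcdaac'
  #14 SA[14]=13  'cabdbcbadcdcdaac'
  #15 SA[15]=18  'cbadcdcdaac'
  #16 SA[16]=0  'cbcabcddbbdcccabdbcbadcdcdaac'
  #17 SA[17]=12  'ccabdbcbadcdcdaac'
  #18 SA[18]=11  'cccabdbcbadcdcdaac'
  #19 SA[19]=24  'cdaac'
  #20 SA[20]=22  'cdcdaac'
  #21 SA[21]=5  'cddbbdcccabdbcbadcdcdaac'
  #22 SA[22]=25  'daac'
  #23 SA[23]=7  'dbbdcccabdbcbadcdcdaac'
  #24 SA[24]=16  'dbcbadcdcdaac'
  #25 SA[25]=10  'dcccabdbcbadcdcdaac'
  #26 SA[26]=23  'dcdaac'
  #27 SA[27]=21  'dcdcdaac'
  #28 SA[28]=6  'ddbbdcccabdbcbadcdcdaac'

SA = [26, 3, 14, 27, 20, 19, 8, 1, 17, 4, 15, 9, 28, 2, 13, 18, 0, 12, 11, 24, 22, 5, 25, 7, 16, 10, 23, 21, 6]
rank  pair      lcp
   1  s[26:],s[3:]  1  'a'
   2  s[3:],s[14:]  2  'ab'
   3  s[14:],s[27:]  1  'a'
   4  s[27:],s[20:]  1  'a'
   5  s[20:],s[19:]  0  ''
   6  s[19:],s[8:]  1  'b'
   7  s[8:],s[1:]  1  'b'
   8  s[1:],s[17:]  2  'bc'
   9  s[17:],s[4:]  2  'bc'
  10  s[4:],s[15:]  1  'b'
  11  s[15:],s[9:]  2  'bd'
  12  s[9:],s[28:]  0  ''
  13  s[28:],s[2:]  1  'c'
  14  s[2:],s[13:]  3  'cab'
  15  s[13:],s[18:]  1  'c'
  16  s[18:],s[0:]  2  'cb'
  17  s[0:],s[12:]  1  'c'
  18  s[12:],s[11:]  2  'cc'
  19  s[11:],s[24:]  1  'c'
  20  s[24:],s[22:]  2  'cd'
  21  s[22:],s[5:]  2  'cd'
  22  s[5:],s[25:]  0  ''
  23  s[25:],s[7:]  1  'd'
  24  s[7:],s[16:]  2  'db'
  25  s[16:],s[10:]  1  'd'
  26  s[10:],s[23:]  2  'dc'
  27  s[23:],s[21:]  3  'dcd'
  28  s[21:],s[6:]  1  'd'

[0, 1, 2, 1, 1, 0, 1, 1, 2, 2, 1, 2, 0, 1, 3, 1, 2, 1, 2, 1, 2, 2, 0, 1, 2, 1, 2, 3, 1]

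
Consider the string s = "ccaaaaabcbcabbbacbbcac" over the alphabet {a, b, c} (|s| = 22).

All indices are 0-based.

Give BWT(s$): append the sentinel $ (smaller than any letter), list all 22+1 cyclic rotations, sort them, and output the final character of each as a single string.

ccaaacacbbbaccbaacbbab$

rank  rotation                 last
    0  $ccaaaaabcbcabbbacbbcac  c
    1  aaaaabcbcabbbacbbcac$cc  c
    2  aaaabcbcabbbacbbcac$cca  a
    3  aaabcbcabbbacbbcac$ccaa  a
    4  aabcbcabbbacbbcac$ccaaa  a
    5  abbbacbbcac$ccaaaaabcbc  c
    6  abcbcabbbacbbcac$ccaaaa  a
    7  ac$ccaaaaabcbcabbbacbbc  c
    8  acbbcac$ccaaaaabcbcabbb  b
    9  bacbbcac$ccaaaaabcbcabb  b
   10  bbacbbcac$ccaaaaabcbcab  b
   11  bbbacbbcac$ccaaaaabcbca  a
   12  bbcac$ccaaaaabcbcabbbac  c
   13  bcabbbacbbcac$ccaaaaabc  c
   14  bcac$ccaaaaabcbcabbbacb  b
   15  bcbcabbbacbbcac$ccaaaaa  a
   16  c$ccaaaaabcbcabbbacbbca  a
   17  caaaaabcbcabbbacbbcac$c  c
   18  cabbbacbbcac$ccaaaaabcb  b
   19  cac$ccaaaaabcbcabbbacbb  b
   20  cbbcac$ccaaaaabcbcabbba  a
   21  cbcabbbacbbcac$ccaaaaab  b
   22  ccaaaaabcbcabbbacbbcac$  $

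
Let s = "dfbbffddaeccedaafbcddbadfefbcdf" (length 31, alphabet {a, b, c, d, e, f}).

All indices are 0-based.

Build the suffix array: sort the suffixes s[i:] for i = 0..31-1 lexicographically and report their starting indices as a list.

rank | idx | suffix
   0 |  14 | aafbcddbadfefbcdf
   1 |  22 | adfefbcdf
   2 |   8 | aeccedaafbcddbadfefbcdf
   3 |  15 | afbcddbadfefbcdf
   4 |  21 | badfefbcdf
   5 |   2 | bbffddaeccedaafbcddbadfefbcdf
   6 |  17 | bcddbadfefbcdf
   7 |  27 | bcdf
   8 |   3 | bffddaeccedaafbcddbadfefbcdf
   9 |  10 | ccedaafbcddbadfefbcdf
  10 |  18 | cddbadfefbcdf
  11 |  28 | cdf
  12 |  11 | cedaafbcddbadfefbcdf
  13 |  13 | daafbcddbadfefbcdf
  14 |   7 | daeccedaafbcddbadfefbcdf
  15 |  20 | dbadfefbcdf
  16 |   6 | ddaeccedaafbcddbadfefbcdf
  17 |  19 | ddbadfefbcdf
  18 |  29 | df
  19 |   0 | dfbbffddaeccedaafbcddbadfefbcdf
  20 |  23 | dfefbcdf
  21 |   9 | eccedaafbcddbadfefbcdf
  22 |  12 | edaafbcddbadfefbcdf
  23 |  25 | efbcdf
  24 |  30 | f
  25 |   1 | fbbffddaeccedaafbcddbadfefbcdf
  26 |  16 | fbcddbadfefbcdf
  27 |  26 | fbcdf
  28 |   5 | fddaeccedaafbcddbadfefbcdf
  29 |  24 | fefbcdf
  30 |   4 | ffddaeccedaafbcddbadfefbcdf

[14, 22, 8, 15, 21, 2, 17, 27, 3, 10, 18, 28, 11, 13, 7, 20, 6, 19, 29, 0, 23, 9, 12, 25, 30, 1, 16, 26, 5, 24, 4]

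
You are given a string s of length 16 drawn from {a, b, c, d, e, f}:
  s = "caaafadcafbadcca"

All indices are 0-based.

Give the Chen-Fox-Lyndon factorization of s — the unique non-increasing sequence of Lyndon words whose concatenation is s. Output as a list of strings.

emit factor 1: 'c' (i=0, period=1)
emit factor 2: 'aaafadcafbadcc' (i=1, period=14)
emit factor 3: 'a' (i=15, period=1)

["c", "aaafadcafbadcc", "a"]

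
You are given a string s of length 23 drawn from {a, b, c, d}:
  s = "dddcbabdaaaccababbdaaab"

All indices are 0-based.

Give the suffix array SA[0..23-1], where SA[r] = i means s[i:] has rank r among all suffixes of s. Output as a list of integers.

[19, 8, 20, 9, 21, 13, 15, 5, 10, 22, 14, 4, 16, 17, 6, 12, 3, 11, 18, 7, 2, 1, 0]

sorted suffixes:
  #0 SA[0]=19  'aaab'
  #1 SA[1]=8  'aaaccababbdaaab'
  #2 SA[2]=20  'aab'
  #3 SA[3]=9  'aaccababbdaaab'
  #4 SA[4]=21  'ab'
  #5 SA[5]=13  'ababbdaaab'
  #6 SA[6]=15  'abbdaaab'
  #7 SA[7]=5  'abdaaaccababbdaaab'
  #8 SA[8]=10  'accababbdaaab'
  #9 SA[9]=22  'b'
  #10 SA[10]=14  'babbdaaab'
  #11 SA[11]=4  'babdaaaccababbdaaab'
  #12 SA[12]=16  'bbdaaab'
  #13 SA[13]=17  'bdaaab'
  #14 SA[14]=6  'bdaaaccababbdaaab'
  #15 SA[15]=12  'cababbdaaab'
  #16 SA[16]=3  'cbabdaaaccababbdaaab'
  #17 SA[17]=11  'ccababbdaaab'
  #18 SA[18]=18  'daaab'
  #19 SA[19]=7  'daaaccababbdaaab'
  #20 SA[20]=2  'dcbabdaaaccababbdaaab'
  #21 SA[21]=1  'ddcbabdaaaccababbdaaab'
  #22 SA[22]=0  'dddcbabdaaaccababbdaaab'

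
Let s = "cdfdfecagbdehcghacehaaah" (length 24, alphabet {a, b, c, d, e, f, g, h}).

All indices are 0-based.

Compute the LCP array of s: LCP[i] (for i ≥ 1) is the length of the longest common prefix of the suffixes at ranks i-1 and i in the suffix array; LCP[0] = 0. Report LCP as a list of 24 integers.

sorted suffixes:
  #0 SA[0]=20  'aaah'
  #1 SA[1]=21  'aah'
  #2 SA[2]=16  'acehaaah'
  #3 SA[3]=7  'agbdehcghacehaaah'
  #4 SA[4]=22  'ah'
  #5 SA[5]=9  'bdehcghacehaaah'
  #6 SA[6]=6  'cagbdehcghacehaaah'
  #7 SA[7]=0  'cdfdfecagbdehcghacehaaah'
  #8 SA[8]=17  'cehaaah'
  #9 SA[9]=13  'cghacehaaah'
  #10 SA[10]=10  'dehcghacehaaah'
  #11 SA[11]=1  'dfdfecagbdehcghacehaaah'
  #12 SA[12]=3  'dfecagbdehcghacehaaah'
  #13 SA[13]=5  'ecagbdehcghacehaaah'
  #14 SA[14]=18  'ehaaah'
  #15 SA[15]=11  'ehcghacehaaah'
  #16 SA[16]=2  'fdfecagbdehcghacehaaah'
  #17 SA[17]=4  'fecagbdehcghacehaaah'
  #18 SA[18]=8  'gbdehcghacehaaah'
  #19 SA[19]=14  'ghacehaaah'
  #20 SA[20]=23  'h'
  #21 SA[21]=19  'haaah'
  #22 SA[22]=15  'hacehaaah'
  #23 SA[23]=12  'hcghacehaaah'

SA = [20, 21, 16, 7, 22, 9, 6, 0, 17, 13, 10, 1, 3, 5, 18, 11, 2, 4, 8, 14, 23, 19, 15, 12]
rank  pair      lcp
   1  s[20:],s[21:]  2  'aa'
   2  s[21:],s[16:]  1  'a'
   3  s[16:],s[7:]  1  'a'
   4  s[7:],s[22:]  1  'a'
   5  s[22:],s[9:]  0  ''
   6  s[9:],s[6:]  0  ''
   7  s[6:],s[0:]  1  'c'
   8  s[0:],s[17:]  1  'c'
   9  s[17:],s[13:]  1  'c'
  10  s[13:],s[10:]  0  ''
  11  s[10:],s[1:]  1  'd'
  12  s[1:],s[3:]  2  'df'
  13  s[3:],s[5:]  0  ''
  14  s[5:],s[18:]  1  'e'
  15  s[18:],s[11:]  2  'eh'
  16  s[11:],s[2:]  0  ''
  17  s[2:],s[4:]  1  'f'
  18  s[4:],s[8:]  0  ''
  19  s[8:],s[14:]  1  'g'
  20  s[14:],s[23:]  0  ''
  21  s[23:],s[19:]  1  'h'
  22  s[19:],s[15:]  2  'ha'
  23  s[15:],s[12:]  1  'h'

[0, 2, 1, 1, 1, 0, 0, 1, 1, 1, 0, 1, 2, 0, 1, 2, 0, 1, 0, 1, 0, 1, 2, 1]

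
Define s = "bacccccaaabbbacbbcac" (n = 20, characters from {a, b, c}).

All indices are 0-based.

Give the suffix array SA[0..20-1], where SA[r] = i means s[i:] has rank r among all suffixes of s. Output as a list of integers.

[7, 8, 9, 18, 13, 1, 12, 0, 11, 10, 15, 16, 19, 6, 17, 14, 5, 4, 3, 2]

rank→(start, suffix):
  0 → (7, 'aaabbbacbbcac')
  1 → (8, 'aabbbacbbcac')
  2 → (9, 'abbbacbbcac')
  3 → (18, 'ac')
  4 → (13, 'acbbcac')
  5 → (1, 'acccccaaabbbacbbcac')
  6 → (12, 'bacbbcac')
  7 → (0, 'bacccccaaabbbacbbcac')
  8 → (11, 'bbacbbcac')
  9 → (10, 'bbbacbbcac')
  10 → (15, 'bbcac')
  11 → (16, 'bcac')
  12 → (19, 'c')
  13 → (6, 'caaabbbacbbcac')
  14 → (17, 'cac')
  15 → (14, 'cbbcac')
  16 → (5, 'ccaaabbbacbbcac')
  17 → (4, 'cccaaabbbacbbcac')
  18 → (3, 'ccccaaabbbacbbcac')
  19 → (2, 'cccccaaabbbacbbcac')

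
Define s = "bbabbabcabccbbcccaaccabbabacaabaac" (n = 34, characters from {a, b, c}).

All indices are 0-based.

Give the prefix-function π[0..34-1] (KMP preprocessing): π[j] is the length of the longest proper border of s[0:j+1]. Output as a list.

[0, 1, 0, 1, 2, 3, 4, 0, 0, 1, 0, 0, 1, 2, 0, 0, 0, 0, 0, 0, 0, 0, 1, 2, 3, 4, 0, 0, 0, 0, 1, 0, 0, 0]

π[0] = 0
j=1 s[j]='b': π[1]=1 (border 'b')
j=2 s[j]='a': k: 1→0; π[2]=0 (border '')
j=3 s[j]='b': π[3]=1 (border 'b')
j=4 s[j]='b': π[4]=2 (border 'bb')
j=5 s[j]='a': π[5]=3 (border 'bba')
j=6 s[j]='b': π[6]=4 (border 'bbab')
j=7 s[j]='c': k: 4→1→0; π[7]=0 (border '')
j=8 s[j]='a': π[8]=0 (border '')
j=9 s[j]='b': π[9]=1 (border 'b')
j=10 s[j]='c': k: 1→0; π[10]=0 (border '')
j=11 s[j]='c': π[11]=0 (border '')
j=12 s[j]='b': π[12]=1 (border 'b')
j=13 s[j]='b': π[13]=2 (border 'bb')
j=14 s[j]='c': k: 2→1→0; π[14]=0 (border '')
j=15 s[j]='c': π[15]=0 (border '')
j=16 s[j]='c': π[16]=0 (border '')
j=17 s[j]='a': π[17]=0 (border '')
j=18 s[j]='a': π[18]=0 (border '')
j=19 s[j]='c': π[19]=0 (border '')
j=20 s[j]='c': π[20]=0 (border '')
j=21 s[j]='a': π[21]=0 (border '')
j=22 s[j]='b': π[22]=1 (border 'b')
j=23 s[j]='b': π[23]=2 (border 'bb')
j=24 s[j]='a': π[24]=3 (border 'bba')
j=25 s[j]='b': π[25]=4 (border 'bbab')
j=26 s[j]='a': k: 4→1→0; π[26]=0 (border '')
j=27 s[j]='c': π[27]=0 (border '')
j=28 s[j]='a': π[28]=0 (border '')
j=29 s[j]='a': π[29]=0 (border '')
j=30 s[j]='b': π[30]=1 (border 'b')
j=31 s[j]='a': k: 1→0; π[31]=0 (border '')
j=32 s[j]='a': π[32]=0 (border '')
j=33 s[j]='c': π[33]=0 (border '')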